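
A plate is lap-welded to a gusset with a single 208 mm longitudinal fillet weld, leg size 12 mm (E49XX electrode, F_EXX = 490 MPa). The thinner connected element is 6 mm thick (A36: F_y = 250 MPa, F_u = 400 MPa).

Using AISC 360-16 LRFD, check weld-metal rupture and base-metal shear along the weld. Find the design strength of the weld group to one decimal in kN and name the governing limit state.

Weld metal: throat = 0.707×12 = 8.484 mm, L = 208 mm. φR_n = 0.75 × 0.6 × 490 × 8.484 × 208 = 389.1 kN.
Base metal shear (6 mm plate): yield φR_n = 1.0×0.6×250×6×208 = 187.2 kN; rupture φR_n = 0.75×0.6×400×6×208 = 224.6 kN; take 187.2 kN (yield).
Governing: min(389.1, 187.2) = 187.2 kN → base-metal shear.

187.2 kN (base-metal shear governs)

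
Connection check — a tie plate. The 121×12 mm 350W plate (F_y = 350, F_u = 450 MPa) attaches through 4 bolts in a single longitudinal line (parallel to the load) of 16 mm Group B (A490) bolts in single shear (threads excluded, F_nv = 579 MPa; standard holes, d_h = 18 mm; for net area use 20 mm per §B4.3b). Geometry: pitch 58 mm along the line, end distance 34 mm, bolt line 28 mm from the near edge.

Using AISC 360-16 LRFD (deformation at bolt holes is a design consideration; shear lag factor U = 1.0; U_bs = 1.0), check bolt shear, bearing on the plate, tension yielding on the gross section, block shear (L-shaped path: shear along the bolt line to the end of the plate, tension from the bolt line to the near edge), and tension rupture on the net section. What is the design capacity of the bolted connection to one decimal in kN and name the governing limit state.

Bolt shear: A_b = π(16)²/4 = 201.06 mm². φR_n = 0.75 × 579 × 201.06 × 4 × 1 = 349.2 kN.
Bearing (12 mm plate, F_u = 450 MPa): end bolts L_c = 34 − 18/2 = 25, R_n = min(1.2×25×12×450, 2.4×16×12×450) = 162 kN/bolt; interior L_c = 58 − 18 = 40, R_n = 207.36 kN/bolt. φR_n = 0.75 × (1×162 + 3×207.36) = 588.1 kN.
Tension yield (gross): A_g = 121×12 = 1452 mm². φR_n = 0.90 × 350 × 1452 = 457.4 kN.
Block shear: shear path 1×[34+3×58] = 1×208 mm, A_gv = 2496, A_nv = 1×(208 − 3.5×20)×12 = 1656 mm²; tension to near edge: (28 − 0.5×20)×12 = 216 mm². R_n = min(0.6×450×1656, 0.6×350×2496) + 1.0×450×216 = min(447.12, 524.16) + 97.2 = 544.32 kN. φR_n = 0.75 × 544.32 = 408.2 kN.
Tension rupture (net): A_n = (121 − 1×20)×12 = 1212 mm² (U = 1.0, A_e = A_n). φR_n = 0.75 × 450 × 1212 = 409.1 kN.
Governing: min(349.2, 588.1, 457.4, 408.2, 409.1) = 349.2 kN → bolt shear.

349.2 kN (bolt shear governs)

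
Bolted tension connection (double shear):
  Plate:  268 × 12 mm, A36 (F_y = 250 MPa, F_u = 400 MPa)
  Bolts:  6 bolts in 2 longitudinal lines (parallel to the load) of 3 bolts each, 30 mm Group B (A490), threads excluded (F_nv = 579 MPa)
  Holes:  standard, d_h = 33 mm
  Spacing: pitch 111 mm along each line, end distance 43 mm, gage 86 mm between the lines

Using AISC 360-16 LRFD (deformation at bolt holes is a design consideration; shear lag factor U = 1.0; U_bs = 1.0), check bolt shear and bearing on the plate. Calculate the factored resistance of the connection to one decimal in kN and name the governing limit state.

1265.8 kN (bearing governs)

Bolt shear: A_b = π(30)²/4 = 706.86 mm². φR_n = 0.75 × 579 × 706.86 × 6 × 2 = 3683.4 kN.
Bearing (12 mm plate, F_u = 400 MPa): end bolts L_c = 43 − 33/2 = 26.5, R_n = min(1.2×26.5×12×400, 2.4×30×12×400) = 152.64 kN/bolt; interior L_c = 111 − 33 = 78, R_n = 345.6 kN/bolt. φR_n = 0.75 × (2×152.64 + 4×345.6) = 1265.8 kN.
Governing: min(3683.4, 1265.8) = 1265.8 kN → bearing.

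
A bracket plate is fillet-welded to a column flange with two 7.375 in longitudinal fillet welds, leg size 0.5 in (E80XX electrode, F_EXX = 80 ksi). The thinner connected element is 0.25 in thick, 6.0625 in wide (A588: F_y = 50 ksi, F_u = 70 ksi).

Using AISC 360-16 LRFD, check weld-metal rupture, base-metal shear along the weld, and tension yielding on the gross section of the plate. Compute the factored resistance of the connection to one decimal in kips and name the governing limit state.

Weld metal: throat = 0.707×0.5 = 0.3535 in, L = 2×7.375 = 14.75 in. φR_n = 0.75 × 0.6 × 80 × 0.3535 × 14.75 = 187.7 kips.
Base metal shear (0.25 in plate): yield φR_n = 1.0×0.6×50×0.25×14.75 = 110.6 kips; rupture φR_n = 0.75×0.6×70×0.25×14.75 = 116.2 kips; take 110.6 kips (yield).
Tension yield (gross): A_g = 6.0625×0.25 = 1.5156 in². φR_n = 0.90 × 50 × 1.5156 = 68.2 kips.
Governing: min(187.7, 110.6, 68.2) = 68.2 kips → gross-section yield.

68.2 kips (gross-section yield governs)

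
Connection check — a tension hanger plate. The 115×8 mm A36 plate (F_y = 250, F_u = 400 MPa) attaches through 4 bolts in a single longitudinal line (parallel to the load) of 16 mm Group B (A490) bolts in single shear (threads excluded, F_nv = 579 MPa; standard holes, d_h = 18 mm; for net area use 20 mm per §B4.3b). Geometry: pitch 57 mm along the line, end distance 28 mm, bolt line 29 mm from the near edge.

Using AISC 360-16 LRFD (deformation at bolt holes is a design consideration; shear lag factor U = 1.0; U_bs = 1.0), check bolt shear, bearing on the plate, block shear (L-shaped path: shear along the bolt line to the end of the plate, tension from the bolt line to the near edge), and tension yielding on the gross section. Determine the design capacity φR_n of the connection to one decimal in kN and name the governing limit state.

Bolt shear: A_b = π(16)²/4 = 201.06 mm². φR_n = 0.75 × 579 × 201.06 × 4 × 1 = 349.2 kN.
Bearing (8 mm plate, F_u = 400 MPa): end bolts L_c = 28 − 18/2 = 19, R_n = min(1.2×19×8×400, 2.4×16×8×400) = 72.96 kN/bolt; interior L_c = 57 − 18 = 39, R_n = 122.88 kN/bolt. φR_n = 0.75 × (1×72.96 + 3×122.88) = 331.2 kN.
Block shear: shear path 1×[28+3×57] = 1×199 mm, A_gv = 1592, A_nv = 1×(199 − 3.5×20)×8 = 1032 mm²; tension to near edge: (29 − 0.5×20)×8 = 152 mm². R_n = min(0.6×400×1032, 0.6×250×1592) + 1.0×400×152 = min(247.68, 238.8) + 60.8 = 299.6 kN. φR_n = 0.75 × 299.6 = 224.7 kN.
Tension yield (gross): A_g = 115×8 = 920 mm². φR_n = 0.90 × 250 × 920 = 207.0 kN.
Governing: min(349.2, 331.2, 224.7, 207.0) = 207.0 kN → gross-section yield.

207.0 kN (gross-section yield governs)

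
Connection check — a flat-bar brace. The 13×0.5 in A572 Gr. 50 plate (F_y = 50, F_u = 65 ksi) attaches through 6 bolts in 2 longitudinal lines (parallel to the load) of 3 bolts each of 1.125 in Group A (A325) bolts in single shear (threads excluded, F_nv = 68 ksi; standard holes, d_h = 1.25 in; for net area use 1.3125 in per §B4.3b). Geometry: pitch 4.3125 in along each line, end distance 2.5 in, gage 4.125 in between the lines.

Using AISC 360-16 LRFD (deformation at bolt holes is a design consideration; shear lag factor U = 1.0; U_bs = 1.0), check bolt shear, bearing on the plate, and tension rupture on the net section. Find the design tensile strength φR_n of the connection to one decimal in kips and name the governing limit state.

252.9 kips (net-section rupture governs)

Bolt shear: A_b = π(1.125)²/4 = 0.99402 in². φR_n = 0.75 × 68 × 0.99402 × 6 × 1 = 304.2 kips.
Bearing (0.5 in plate, F_u = 65 ksi): end bolts L_c = 2.5 − 1.25/2 = 1.875, R_n = min(1.2×1.875×0.5×65, 2.4×1.125×0.5×65) = 73.125 kips/bolt; interior L_c = 4.3125 − 1.25 = 3.0625, R_n = 87.75 kips/bolt. φR_n = 0.75 × (2×73.125 + 4×87.75) = 372.9 kips.
Tension rupture (net): A_n = (13 − 2×1.3125)×0.5 = 5.1875 in² (U = 1.0, A_e = A_n). φR_n = 0.75 × 65 × 5.1875 = 252.9 kips.
Governing: min(304.2, 372.9, 252.9) = 252.9 kips → net-section rupture.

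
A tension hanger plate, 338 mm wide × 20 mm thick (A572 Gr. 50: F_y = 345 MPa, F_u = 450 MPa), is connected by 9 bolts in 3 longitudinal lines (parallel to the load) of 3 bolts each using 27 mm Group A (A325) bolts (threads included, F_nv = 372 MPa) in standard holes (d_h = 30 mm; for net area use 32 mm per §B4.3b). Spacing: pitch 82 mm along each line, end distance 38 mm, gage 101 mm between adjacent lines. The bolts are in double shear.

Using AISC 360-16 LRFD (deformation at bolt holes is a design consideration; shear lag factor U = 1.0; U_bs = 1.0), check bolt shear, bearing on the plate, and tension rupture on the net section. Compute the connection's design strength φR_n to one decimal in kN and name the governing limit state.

Bolt shear: A_b = π(27)²/4 = 572.56 mm². φR_n = 0.75 × 372 × 572.56 × 9 × 2 = 2875.4 kN.
Bearing (20 mm plate, F_u = 450 MPa): end bolts L_c = 38 − 30/2 = 23, R_n = min(1.2×23×20×450, 2.4×27×20×450) = 248.4 kN/bolt; interior L_c = 82 − 30 = 52, R_n = 561.6 kN/bolt. φR_n = 0.75 × (3×248.4 + 6×561.6) = 3086.1 kN.
Tension rupture (net): A_n = (338 − 3×32)×20 = 4840 mm² (U = 1.0, A_e = A_n). φR_n = 0.75 × 450 × 4840 = 1633.5 kN.
Governing: min(2875.4, 3086.1, 1633.5) = 1633.5 kN → net-section rupture.

1633.5 kN (net-section rupture governs)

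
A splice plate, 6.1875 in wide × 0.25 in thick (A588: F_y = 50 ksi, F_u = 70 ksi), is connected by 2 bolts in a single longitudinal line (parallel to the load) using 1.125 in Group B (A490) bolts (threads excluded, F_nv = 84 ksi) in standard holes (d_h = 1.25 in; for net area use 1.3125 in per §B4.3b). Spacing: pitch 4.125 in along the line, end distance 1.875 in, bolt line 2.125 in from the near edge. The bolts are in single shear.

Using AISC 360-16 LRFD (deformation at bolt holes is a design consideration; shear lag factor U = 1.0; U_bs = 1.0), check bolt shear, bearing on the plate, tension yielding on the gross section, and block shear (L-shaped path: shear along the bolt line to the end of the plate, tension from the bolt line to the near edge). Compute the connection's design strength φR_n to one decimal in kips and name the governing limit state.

51.0 kips (block shear governs)

Bolt shear: A_b = π(1.125)²/4 = 0.99402 in². φR_n = 0.75 × 84 × 0.99402 × 2 × 1 = 125.2 kips.
Bearing (0.25 in plate, F_u = 70 ksi): end bolts L_c = 1.875 − 1.25/2 = 1.25, R_n = min(1.2×1.25×0.25×70, 2.4×1.125×0.25×70) = 26.25 kips/bolt; interior L_c = 4.125 − 1.25 = 2.875, R_n = 47.25 kips/bolt. φR_n = 0.75 × (1×26.25 + 1×47.25) = 55.1 kips.
Tension yield (gross): A_g = 6.1875×0.25 = 1.5469 in². φR_n = 0.90 × 50 × 1.5469 = 69.6 kips.
Block shear: shear path 1×[1.875+1×4.125] = 1×6 in, A_gv = 1.5, A_nv = 1×(6 − 1.5×1.3125)×0.25 = 1.0078 in²; tension to near edge: (2.125 − 0.5×1.3125)×0.25 = 0.36719 in². R_n = min(0.6×70×1.0078, 0.6×50×1.5) + 1.0×70×0.36719 = min(42.328, 45) + 25.703 = 68.031 kips. φR_n = 0.75 × 68.031 = 51.0 kips.
Governing: min(125.2, 55.1, 69.6, 51.0) = 51.0 kips → block shear.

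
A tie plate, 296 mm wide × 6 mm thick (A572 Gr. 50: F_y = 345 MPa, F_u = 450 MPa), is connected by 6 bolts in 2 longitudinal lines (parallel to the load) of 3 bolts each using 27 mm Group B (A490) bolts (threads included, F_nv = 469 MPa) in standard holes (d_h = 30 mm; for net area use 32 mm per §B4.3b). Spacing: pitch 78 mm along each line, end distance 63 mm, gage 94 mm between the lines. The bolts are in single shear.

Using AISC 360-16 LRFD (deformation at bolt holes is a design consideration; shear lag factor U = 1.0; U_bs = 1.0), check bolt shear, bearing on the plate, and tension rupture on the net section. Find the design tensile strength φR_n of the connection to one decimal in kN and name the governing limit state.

469.8 kN (net-section rupture governs)

Bolt shear: A_b = π(27)²/4 = 572.56 mm². φR_n = 0.75 × 469 × 572.56 × 6 × 1 = 1208.4 kN.
Bearing (6 mm plate, F_u = 450 MPa): end bolts L_c = 63 − 30/2 = 48, R_n = min(1.2×48×6×450, 2.4×27×6×450) = 155.52 kN/bolt; interior L_c = 78 − 30 = 48, R_n = 155.52 kN/bolt. φR_n = 0.75 × (2×155.52 + 4×155.52) = 699.8 kN.
Tension rupture (net): A_n = (296 − 2×32)×6 = 1392 mm² (U = 1.0, A_e = A_n). φR_n = 0.75 × 450 × 1392 = 469.8 kN.
Governing: min(1208.4, 699.8, 469.8) = 469.8 kN → net-section rupture.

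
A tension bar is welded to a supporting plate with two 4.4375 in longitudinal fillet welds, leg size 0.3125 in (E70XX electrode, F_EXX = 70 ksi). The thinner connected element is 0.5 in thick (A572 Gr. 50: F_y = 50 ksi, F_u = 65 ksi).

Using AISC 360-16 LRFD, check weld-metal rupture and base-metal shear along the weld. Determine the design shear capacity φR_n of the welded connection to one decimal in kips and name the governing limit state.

61.8 kips (weld metal governs)

Weld metal: throat = 0.707×0.3125 = 0.22094 in, L = 2×4.4375 = 8.875 in. φR_n = 0.75 × 0.6 × 70 × 0.22094 × 8.875 = 61.8 kips.
Base metal shear (0.5 in plate): yield φR_n = 1.0×0.6×50×0.5×8.875 = 133.1 kips; rupture φR_n = 0.75×0.6×65×0.5×8.875 = 129.8 kips; take 129.8 kips (rupture).
Governing: min(61.8, 129.8) = 61.8 kips → weld metal.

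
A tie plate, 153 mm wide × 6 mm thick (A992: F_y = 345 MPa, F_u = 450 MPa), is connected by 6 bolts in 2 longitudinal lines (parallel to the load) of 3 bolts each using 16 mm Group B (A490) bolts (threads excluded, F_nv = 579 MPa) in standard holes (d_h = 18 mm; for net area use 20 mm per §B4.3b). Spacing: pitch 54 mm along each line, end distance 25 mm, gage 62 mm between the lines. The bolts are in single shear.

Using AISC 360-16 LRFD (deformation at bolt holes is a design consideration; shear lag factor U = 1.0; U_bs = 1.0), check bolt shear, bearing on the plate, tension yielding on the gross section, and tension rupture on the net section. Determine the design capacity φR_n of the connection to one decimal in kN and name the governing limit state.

Bolt shear: A_b = π(16)²/4 = 201.06 mm². φR_n = 0.75 × 579 × 201.06 × 6 × 1 = 523.9 kN.
Bearing (6 mm plate, F_u = 450 MPa): end bolts L_c = 25 − 18/2 = 16, R_n = min(1.2×16×6×450, 2.4×16×6×450) = 51.84 kN/bolt; interior L_c = 54 − 18 = 36, R_n = 103.68 kN/bolt. φR_n = 0.75 × (2×51.84 + 4×103.68) = 388.8 kN.
Tension yield (gross): A_g = 153×6 = 918 mm². φR_n = 0.90 × 345 × 918 = 285.0 kN.
Tension rupture (net): A_n = (153 − 2×20)×6 = 678 mm² (U = 1.0, A_e = A_n). φR_n = 0.75 × 450 × 678 = 228.8 kN.
Governing: min(523.9, 388.8, 285.0, 228.8) = 228.8 kN → net-section rupture.

228.8 kN (net-section rupture governs)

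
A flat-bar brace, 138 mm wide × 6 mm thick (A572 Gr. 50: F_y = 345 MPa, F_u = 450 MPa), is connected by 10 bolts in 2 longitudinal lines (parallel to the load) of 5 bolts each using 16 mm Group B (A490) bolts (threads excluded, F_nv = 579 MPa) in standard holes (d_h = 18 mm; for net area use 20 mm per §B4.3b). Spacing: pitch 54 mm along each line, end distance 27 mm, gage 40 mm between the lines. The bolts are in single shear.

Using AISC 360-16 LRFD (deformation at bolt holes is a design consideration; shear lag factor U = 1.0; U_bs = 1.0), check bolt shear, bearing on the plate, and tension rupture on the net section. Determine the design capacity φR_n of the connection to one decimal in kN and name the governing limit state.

198.5 kN (net-section rupture governs)

Bolt shear: A_b = π(16)²/4 = 201.06 mm². φR_n = 0.75 × 579 × 201.06 × 10 × 1 = 873.1 kN.
Bearing (6 mm plate, F_u = 450 MPa): end bolts L_c = 27 − 18/2 = 18, R_n = min(1.2×18×6×450, 2.4×16×6×450) = 58.32 kN/bolt; interior L_c = 54 − 18 = 36, R_n = 103.68 kN/bolt. φR_n = 0.75 × (2×58.32 + 8×103.68) = 709.6 kN.
Tension rupture (net): A_n = (138 − 2×20)×6 = 588 mm² (U = 1.0, A_e = A_n). φR_n = 0.75 × 450 × 588 = 198.5 kN.
Governing: min(873.1, 709.6, 198.5) = 198.5 kN → net-section rupture.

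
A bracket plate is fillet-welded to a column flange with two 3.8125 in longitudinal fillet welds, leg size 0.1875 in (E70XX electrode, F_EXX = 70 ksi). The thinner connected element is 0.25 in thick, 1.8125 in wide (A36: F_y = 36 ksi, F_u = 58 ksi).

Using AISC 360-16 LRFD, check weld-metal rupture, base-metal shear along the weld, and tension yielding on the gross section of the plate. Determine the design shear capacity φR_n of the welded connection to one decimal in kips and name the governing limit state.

14.7 kips (gross-section yield governs)

Weld metal: throat = 0.707×0.1875 = 0.13256 in, L = 2×3.8125 = 7.625 in. φR_n = 0.75 × 0.6 × 70 × 0.13256 × 7.625 = 31.8 kips.
Base metal shear (0.25 in plate): yield φR_n = 1.0×0.6×36×0.25×7.625 = 41.2 kips; rupture φR_n = 0.75×0.6×58×0.25×7.625 = 49.8 kips; take 41.2 kips (yield).
Tension yield (gross): A_g = 1.8125×0.25 = 0.45313 in². φR_n = 0.90 × 36 × 0.45313 = 14.7 kips.
Governing: min(31.8, 41.2, 14.7) = 14.7 kips → gross-section yield.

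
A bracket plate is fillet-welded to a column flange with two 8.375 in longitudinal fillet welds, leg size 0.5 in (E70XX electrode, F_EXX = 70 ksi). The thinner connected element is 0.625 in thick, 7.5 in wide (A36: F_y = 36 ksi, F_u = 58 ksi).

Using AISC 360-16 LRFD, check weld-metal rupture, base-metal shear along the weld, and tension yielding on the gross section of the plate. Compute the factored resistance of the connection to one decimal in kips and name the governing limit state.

Weld metal: throat = 0.707×0.5 = 0.3535 in, L = 2×8.375 = 16.75 in. φR_n = 0.75 × 0.6 × 70 × 0.3535 × 16.75 = 186.5 kips.
Base metal shear (0.625 in plate): yield φR_n = 1.0×0.6×36×0.625×16.75 = 226.1 kips; rupture φR_n = 0.75×0.6×58×0.625×16.75 = 273.2 kips; take 226.1 kips (yield).
Tension yield (gross): A_g = 7.5×0.625 = 4.6875 in². φR_n = 0.90 × 36 × 4.6875 = 151.9 kips.
Governing: min(186.5, 226.1, 151.9) = 151.9 kips → gross-section yield.

151.9 kips (gross-section yield governs)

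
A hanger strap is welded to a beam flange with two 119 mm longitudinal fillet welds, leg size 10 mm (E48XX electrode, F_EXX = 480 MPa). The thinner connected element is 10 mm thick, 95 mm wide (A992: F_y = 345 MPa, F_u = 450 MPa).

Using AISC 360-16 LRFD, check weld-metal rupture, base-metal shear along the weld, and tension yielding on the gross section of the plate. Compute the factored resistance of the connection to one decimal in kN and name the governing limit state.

295.0 kN (gross-section yield governs)

Weld metal: throat = 0.707×10 = 7.07 mm, L = 2×119 = 238 mm. φR_n = 0.75 × 0.6 × 480 × 7.07 × 238 = 363.5 kN.
Base metal shear (10 mm plate): yield φR_n = 1.0×0.6×345×10×238 = 492.7 kN; rupture φR_n = 0.75×0.6×450×10×238 = 482.0 kN; take 482.0 kN (rupture).
Tension yield (gross): A_g = 95×10 = 950 mm². φR_n = 0.90 × 345 × 950 = 295.0 kN.
Governing: min(363.5, 482.0, 295.0) = 295.0 kN → gross-section yield.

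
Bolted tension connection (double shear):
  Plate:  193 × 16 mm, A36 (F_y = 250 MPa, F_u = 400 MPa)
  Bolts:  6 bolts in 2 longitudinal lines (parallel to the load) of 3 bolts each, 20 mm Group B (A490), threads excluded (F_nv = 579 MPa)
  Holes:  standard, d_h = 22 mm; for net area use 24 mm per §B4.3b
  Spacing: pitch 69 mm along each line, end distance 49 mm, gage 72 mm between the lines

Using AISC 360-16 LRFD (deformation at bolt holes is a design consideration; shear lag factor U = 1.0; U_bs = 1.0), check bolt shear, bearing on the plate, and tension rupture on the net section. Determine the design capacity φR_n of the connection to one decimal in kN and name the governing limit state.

696.0 kN (net-section rupture governs)

Bolt shear: A_b = π(20)²/4 = 314.16 mm². φR_n = 0.75 × 579 × 314.16 × 6 × 2 = 1637.1 kN.
Bearing (16 mm plate, F_u = 400 MPa): end bolts L_c = 49 − 22/2 = 38, R_n = min(1.2×38×16×400, 2.4×20×16×400) = 291.84 kN/bolt; interior L_c = 69 − 22 = 47, R_n = 307.2 kN/bolt. φR_n = 0.75 × (2×291.84 + 4×307.2) = 1359.4 kN.
Tension rupture (net): A_n = (193 − 2×24)×16 = 2320 mm² (U = 1.0, A_e = A_n). φR_n = 0.75 × 400 × 2320 = 696.0 kN.
Governing: min(1637.1, 1359.4, 696.0) = 696.0 kN → net-section rupture.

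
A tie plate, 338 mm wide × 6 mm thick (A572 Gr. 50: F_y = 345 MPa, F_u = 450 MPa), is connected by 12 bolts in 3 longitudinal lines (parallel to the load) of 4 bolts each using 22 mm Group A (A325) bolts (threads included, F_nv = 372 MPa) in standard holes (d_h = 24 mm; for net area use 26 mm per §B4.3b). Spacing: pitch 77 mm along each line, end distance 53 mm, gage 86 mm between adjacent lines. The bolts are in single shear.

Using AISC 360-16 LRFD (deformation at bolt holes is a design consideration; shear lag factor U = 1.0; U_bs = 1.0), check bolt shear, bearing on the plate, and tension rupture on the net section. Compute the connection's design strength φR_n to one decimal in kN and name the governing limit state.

Bolt shear: A_b = π(22)²/4 = 380.13 mm². φR_n = 0.75 × 372 × 380.13 × 12 × 1 = 1272.7 kN.
Bearing (6 mm plate, F_u = 450 MPa): end bolts L_c = 53 − 24/2 = 41, R_n = min(1.2×41×6×450, 2.4×22×6×450) = 132.84 kN/bolt; interior L_c = 77 − 24 = 53, R_n = 142.56 kN/bolt. φR_n = 0.75 × (3×132.84 + 9×142.56) = 1261.2 kN.
Tension rupture (net): A_n = (338 − 3×26)×6 = 1560 mm² (U = 1.0, A_e = A_n). φR_n = 0.75 × 450 × 1560 = 526.5 kN.
Governing: min(1272.7, 1261.2, 526.5) = 526.5 kN → net-section rupture.

526.5 kN (net-section rupture governs)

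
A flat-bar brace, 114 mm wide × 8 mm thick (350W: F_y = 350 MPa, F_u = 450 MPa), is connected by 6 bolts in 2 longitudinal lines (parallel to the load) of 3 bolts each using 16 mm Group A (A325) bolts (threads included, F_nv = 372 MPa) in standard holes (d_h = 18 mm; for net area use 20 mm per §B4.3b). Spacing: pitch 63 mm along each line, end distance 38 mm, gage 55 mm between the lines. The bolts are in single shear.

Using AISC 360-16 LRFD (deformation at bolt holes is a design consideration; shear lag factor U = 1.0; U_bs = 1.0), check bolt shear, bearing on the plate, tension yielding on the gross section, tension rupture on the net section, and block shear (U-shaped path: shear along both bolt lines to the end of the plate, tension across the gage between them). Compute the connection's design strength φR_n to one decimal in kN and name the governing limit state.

Bolt shear: A_b = π(16)²/4 = 201.06 mm². φR_n = 0.75 × 372 × 201.06 × 6 × 1 = 336.6 kN.
Bearing (8 mm plate, F_u = 450 MPa): end bolts L_c = 38 − 18/2 = 29, R_n = min(1.2×29×8×450, 2.4×16×8×450) = 125.28 kN/bolt; interior L_c = 63 − 18 = 45, R_n = 138.24 kN/bolt. φR_n = 0.75 × (2×125.28 + 4×138.24) = 602.6 kN.
Tension yield (gross): A_g = 114×8 = 912 mm². φR_n = 0.90 × 350 × 912 = 287.3 kN.
Tension rupture (net): A_n = (114 − 2×20)×8 = 592 mm² (U = 1.0, A_e = A_n). φR_n = 0.75 × 450 × 592 = 199.8 kN.
Block shear: shear path 2×[38+2×63] = 2×164 mm, A_gv = 2624, A_nv = 2×(164 − 2.5×20)×8 = 1824 mm²; tension across gage: (55 − 1×20)×8 = 280 mm². R_n = min(0.6×450×1824, 0.6×350×2624) + 1.0×450×280 = min(492.48, 551.04) + 126 = 618.48 kN. φR_n = 0.75 × 618.48 = 463.9 kN.
Governing: min(336.6, 602.6, 287.3, 199.8, 463.9) = 199.8 kN → net-section rupture.

199.8 kN (net-section rupture governs)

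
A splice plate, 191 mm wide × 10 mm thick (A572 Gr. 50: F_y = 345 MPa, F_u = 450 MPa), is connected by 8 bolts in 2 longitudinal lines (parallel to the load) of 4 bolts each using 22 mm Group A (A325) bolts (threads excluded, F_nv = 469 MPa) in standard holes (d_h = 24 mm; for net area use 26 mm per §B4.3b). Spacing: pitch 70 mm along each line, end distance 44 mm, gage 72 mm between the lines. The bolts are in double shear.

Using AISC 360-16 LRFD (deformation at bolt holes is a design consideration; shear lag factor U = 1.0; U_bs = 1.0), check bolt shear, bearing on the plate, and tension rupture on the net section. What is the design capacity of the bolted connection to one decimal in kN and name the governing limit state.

469.1 kN (net-section rupture governs)

Bolt shear: A_b = π(22)²/4 = 380.13 mm². φR_n = 0.75 × 469 × 380.13 × 8 × 2 = 2139.4 kN.
Bearing (10 mm plate, F_u = 450 MPa): end bolts L_c = 44 − 24/2 = 32, R_n = min(1.2×32×10×450, 2.4×22×10×450) = 172.8 kN/bolt; interior L_c = 70 − 24 = 46, R_n = 237.6 kN/bolt. φR_n = 0.75 × (2×172.8 + 6×237.6) = 1328.4 kN.
Tension rupture (net): A_n = (191 − 2×26)×10 = 1390 mm² (U = 1.0, A_e = A_n). φR_n = 0.75 × 450 × 1390 = 469.1 kN.
Governing: min(2139.4, 1328.4, 469.1) = 469.1 kN → net-section rupture.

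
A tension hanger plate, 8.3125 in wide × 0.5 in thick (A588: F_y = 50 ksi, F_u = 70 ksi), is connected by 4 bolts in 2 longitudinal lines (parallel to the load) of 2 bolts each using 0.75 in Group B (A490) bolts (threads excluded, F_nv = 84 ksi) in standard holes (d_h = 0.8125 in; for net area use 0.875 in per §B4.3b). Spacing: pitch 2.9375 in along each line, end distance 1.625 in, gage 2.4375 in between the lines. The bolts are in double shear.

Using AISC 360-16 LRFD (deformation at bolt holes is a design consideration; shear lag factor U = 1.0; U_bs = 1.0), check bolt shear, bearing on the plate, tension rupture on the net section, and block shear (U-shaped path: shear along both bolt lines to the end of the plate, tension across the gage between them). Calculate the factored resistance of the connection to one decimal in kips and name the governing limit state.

Bolt shear: A_b = π(0.75)²/4 = 0.44179 in². φR_n = 0.75 × 84 × 0.44179 × 4 × 2 = 222.7 kips.
Bearing (0.5 in plate, F_u = 70 ksi): end bolts L_c = 1.625 − 0.8125/2 = 1.21875, R_n = min(1.2×1.21875×0.5×70, 2.4×0.75×0.5×70) = 51.188 kips/bolt; interior L_c = 2.9375 − 0.8125 = 2.125, R_n = 63 kips/bolt. φR_n = 0.75 × (2×51.188 + 2×63) = 171.3 kips.
Tension rupture (net): A_n = (8.3125 − 2×0.875)×0.5 = 3.2813 in² (U = 1.0, A_e = A_n). φR_n = 0.75 × 70 × 3.2813 = 172.3 kips.
Block shear: shear path 2×[1.625+1×2.9375] = 2×4.5625 in, A_gv = 4.5625, A_nv = 2×(4.5625 − 1.5×0.875)×0.5 = 3.25 in²; tension across gage: (2.4375 − 1×0.875)×0.5 = 0.78125 in². R_n = min(0.6×70×3.25, 0.6×50×4.5625) + 1.0×70×0.78125 = min(136.5, 136.88) + 54.688 = 191.19 kips. φR_n = 0.75 × 191.19 = 143.4 kips.
Governing: min(222.7, 171.3, 172.3, 143.4) = 143.4 kips → block shear.

143.4 kips (block shear governs)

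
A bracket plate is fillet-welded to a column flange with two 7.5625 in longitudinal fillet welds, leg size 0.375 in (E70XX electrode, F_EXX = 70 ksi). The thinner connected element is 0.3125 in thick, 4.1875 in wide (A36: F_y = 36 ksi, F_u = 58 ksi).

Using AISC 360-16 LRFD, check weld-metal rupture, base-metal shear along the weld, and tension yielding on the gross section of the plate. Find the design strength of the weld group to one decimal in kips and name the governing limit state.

Weld metal: throat = 0.707×0.375 = 0.26513 in, L = 2×7.5625 = 15.125 in. φR_n = 0.75 × 0.6 × 70 × 0.26513 × 15.125 = 126.3 kips.
Base metal shear (0.3125 in plate): yield φR_n = 1.0×0.6×36×0.3125×15.125 = 102.1 kips; rupture φR_n = 0.75×0.6×58×0.3125×15.125 = 123.4 kips; take 102.1 kips (yield).
Tension yield (gross): A_g = 4.1875×0.3125 = 1.3086 in². φR_n = 0.90 × 36 × 1.3086 = 42.4 kips.
Governing: min(126.3, 102.1, 42.4) = 42.4 kips → gross-section yield.

42.4 kips (gross-section yield governs)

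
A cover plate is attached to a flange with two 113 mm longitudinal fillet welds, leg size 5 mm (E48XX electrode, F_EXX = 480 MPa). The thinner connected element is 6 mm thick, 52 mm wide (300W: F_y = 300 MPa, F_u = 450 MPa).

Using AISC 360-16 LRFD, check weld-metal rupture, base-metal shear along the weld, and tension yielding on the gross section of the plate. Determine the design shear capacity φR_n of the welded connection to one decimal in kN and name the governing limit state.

Weld metal: throat = 0.707×5 = 3.535 mm, L = 2×113 = 226 mm. φR_n = 0.75 × 0.6 × 480 × 3.535 × 226 = 172.6 kN.
Base metal shear (6 mm plate): yield φR_n = 1.0×0.6×300×6×226 = 244.1 kN; rupture φR_n = 0.75×0.6×450×6×226 = 274.6 kN; take 244.1 kN (yield).
Tension yield (gross): A_g = 52×6 = 312 mm². φR_n = 0.90 × 300 × 312 = 84.2 kN.
Governing: min(172.6, 244.1, 84.2) = 84.2 kN → gross-section yield.

84.2 kN (gross-section yield governs)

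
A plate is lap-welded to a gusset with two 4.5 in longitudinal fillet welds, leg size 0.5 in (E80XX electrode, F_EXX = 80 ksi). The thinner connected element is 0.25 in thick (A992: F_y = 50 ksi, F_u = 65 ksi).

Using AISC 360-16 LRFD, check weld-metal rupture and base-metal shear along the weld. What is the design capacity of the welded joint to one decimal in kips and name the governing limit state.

Weld metal: throat = 0.707×0.5 = 0.3535 in, L = 2×4.5 = 9 in. φR_n = 0.75 × 0.6 × 80 × 0.3535 × 9 = 114.5 kips.
Base metal shear (0.25 in plate): yield φR_n = 1.0×0.6×50×0.25×9 = 67.5 kips; rupture φR_n = 0.75×0.6×65×0.25×9 = 65.8 kips; take 65.8 kips (rupture).
Governing: min(114.5, 65.8) = 65.8 kips → base-metal shear.

65.8 kips (base-metal shear governs)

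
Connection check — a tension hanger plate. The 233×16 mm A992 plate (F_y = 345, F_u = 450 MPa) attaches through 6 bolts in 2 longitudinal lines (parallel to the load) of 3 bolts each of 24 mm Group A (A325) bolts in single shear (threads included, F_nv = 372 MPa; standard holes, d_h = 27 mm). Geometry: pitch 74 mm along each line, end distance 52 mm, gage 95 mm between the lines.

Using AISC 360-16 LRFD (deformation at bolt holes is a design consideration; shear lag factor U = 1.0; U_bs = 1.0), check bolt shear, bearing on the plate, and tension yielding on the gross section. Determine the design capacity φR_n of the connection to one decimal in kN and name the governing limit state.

757.3 kN (bolt shear governs)

Bolt shear: A_b = π(24)²/4 = 452.39 mm². φR_n = 0.75 × 372 × 452.39 × 6 × 1 = 757.3 kN.
Bearing (16 mm plate, F_u = 450 MPa): end bolts L_c = 52 − 27/2 = 38.5, R_n = min(1.2×38.5×16×450, 2.4×24×16×450) = 332.64 kN/bolt; interior L_c = 74 − 27 = 47, R_n = 406.08 kN/bolt. φR_n = 0.75 × (2×332.64 + 4×406.08) = 1717.2 kN.
Tension yield (gross): A_g = 233×16 = 3728 mm². φR_n = 0.90 × 345 × 3728 = 1157.5 kN.
Governing: min(757.3, 1717.2, 1157.5) = 757.3 kN → bolt shear.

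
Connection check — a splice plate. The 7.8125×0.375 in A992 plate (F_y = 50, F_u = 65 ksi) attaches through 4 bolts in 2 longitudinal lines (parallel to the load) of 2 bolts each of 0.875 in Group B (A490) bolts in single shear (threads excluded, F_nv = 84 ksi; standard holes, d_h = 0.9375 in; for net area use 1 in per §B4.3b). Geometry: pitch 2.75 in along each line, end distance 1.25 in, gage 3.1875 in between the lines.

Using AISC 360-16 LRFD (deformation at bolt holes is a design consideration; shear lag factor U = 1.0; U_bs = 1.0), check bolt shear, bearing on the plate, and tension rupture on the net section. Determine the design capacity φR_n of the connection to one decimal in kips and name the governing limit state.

106.3 kips (net-section rupture governs)

Bolt shear: A_b = π(0.875)²/4 = 0.60132 in². φR_n = 0.75 × 84 × 0.60132 × 4 × 1 = 151.5 kips.
Bearing (0.375 in plate, F_u = 65 ksi): end bolts L_c = 1.25 − 0.9375/2 = 0.78125, R_n = min(1.2×0.78125×0.375×65, 2.4×0.875×0.375×65) = 22.852 kips/bolt; interior L_c = 2.75 − 0.9375 = 1.8125, R_n = 51.188 kips/bolt. φR_n = 0.75 × (2×22.852 + 2×51.188) = 111.1 kips.
Tension rupture (net): A_n = (7.8125 − 2×1)×0.375 = 2.1797 in² (U = 1.0, A_e = A_n). φR_n = 0.75 × 65 × 2.1797 = 106.3 kips.
Governing: min(151.5, 111.1, 106.3) = 106.3 kips → net-section rupture.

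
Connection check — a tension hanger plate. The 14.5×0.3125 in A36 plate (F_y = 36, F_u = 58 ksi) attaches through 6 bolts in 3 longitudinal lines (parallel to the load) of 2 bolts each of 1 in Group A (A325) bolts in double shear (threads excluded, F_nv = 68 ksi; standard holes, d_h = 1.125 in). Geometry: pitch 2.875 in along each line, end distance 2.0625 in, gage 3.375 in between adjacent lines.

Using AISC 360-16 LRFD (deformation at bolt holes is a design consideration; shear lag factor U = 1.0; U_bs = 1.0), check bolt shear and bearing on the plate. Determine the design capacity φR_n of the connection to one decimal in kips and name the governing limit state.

Bolt shear: A_b = π(1)²/4 = 0.7854 in². φR_n = 0.75 × 68 × 0.7854 × 6 × 2 = 480.7 kips.
Bearing (0.3125 in plate, F_u = 58 ksi): end bolts L_c = 2.0625 − 1.125/2 = 1.5, R_n = min(1.2×1.5×0.3125×58, 2.4×1×0.3125×58) = 32.625 kips/bolt; interior L_c = 2.875 − 1.125 = 1.75, R_n = 38.063 kips/bolt. φR_n = 0.75 × (3×32.625 + 3×38.063) = 159.0 kips.
Governing: min(480.7, 159.0) = 159.0 kips → bearing.

159.0 kips (bearing governs)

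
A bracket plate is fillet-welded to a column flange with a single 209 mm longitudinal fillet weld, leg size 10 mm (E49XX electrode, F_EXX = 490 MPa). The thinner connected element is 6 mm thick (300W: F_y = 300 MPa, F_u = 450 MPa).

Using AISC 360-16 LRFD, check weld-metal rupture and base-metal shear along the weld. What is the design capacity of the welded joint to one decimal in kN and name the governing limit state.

225.7 kN (base-metal shear governs)

Weld metal: throat = 0.707×10 = 7.07 mm, L = 209 mm. φR_n = 0.75 × 0.6 × 490 × 7.07 × 209 = 325.8 kN.
Base metal shear (6 mm plate): yield φR_n = 1.0×0.6×300×6×209 = 225.7 kN; rupture φR_n = 0.75×0.6×450×6×209 = 253.9 kN; take 225.7 kN (yield).
Governing: min(325.8, 225.7) = 225.7 kN → base-metal shear.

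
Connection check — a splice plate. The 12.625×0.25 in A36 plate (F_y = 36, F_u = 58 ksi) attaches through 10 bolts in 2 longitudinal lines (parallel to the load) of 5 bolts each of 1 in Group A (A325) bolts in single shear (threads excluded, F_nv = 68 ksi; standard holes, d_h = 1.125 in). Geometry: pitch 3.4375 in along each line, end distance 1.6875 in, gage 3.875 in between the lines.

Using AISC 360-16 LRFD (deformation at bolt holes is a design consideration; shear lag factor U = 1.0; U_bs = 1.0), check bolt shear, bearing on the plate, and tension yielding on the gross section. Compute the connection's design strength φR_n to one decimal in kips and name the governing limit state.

Bolt shear: A_b = π(1)²/4 = 0.7854 in². φR_n = 0.75 × 68 × 0.7854 × 10 × 1 = 400.6 kips.
Bearing (0.25 in plate, F_u = 58 ksi): end bolts L_c = 1.6875 − 1.125/2 = 1.125, R_n = min(1.2×1.125×0.25×58, 2.4×1×0.25×58) = 19.575 kips/bolt; interior L_c = 3.4375 − 1.125 = 2.3125, R_n = 34.8 kips/bolt. φR_n = 0.75 × (2×19.575 + 8×34.8) = 238.2 kips.
Tension yield (gross): A_g = 12.625×0.25 = 3.1563 in². φR_n = 0.90 × 36 × 3.1563 = 102.3 kips.
Governing: min(400.6, 238.2, 102.3) = 102.3 kips → gross-section yield.

102.3 kips (gross-section yield governs)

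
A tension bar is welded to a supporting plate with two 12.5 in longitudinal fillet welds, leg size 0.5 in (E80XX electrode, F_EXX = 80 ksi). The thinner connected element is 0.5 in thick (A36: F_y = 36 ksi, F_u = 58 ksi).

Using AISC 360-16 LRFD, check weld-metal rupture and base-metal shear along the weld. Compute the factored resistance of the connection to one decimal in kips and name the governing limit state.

270.0 kips (base-metal shear governs)

Weld metal: throat = 0.707×0.5 = 0.3535 in, L = 2×12.5 = 25 in. φR_n = 0.75 × 0.6 × 80 × 0.3535 × 25 = 318.2 kips.
Base metal shear (0.5 in plate): yield φR_n = 1.0×0.6×36×0.5×25 = 270.0 kips; rupture φR_n = 0.75×0.6×58×0.5×25 = 326.3 kips; take 270.0 kips (yield).
Governing: min(318.2, 270.0) = 270.0 kips → base-metal shear.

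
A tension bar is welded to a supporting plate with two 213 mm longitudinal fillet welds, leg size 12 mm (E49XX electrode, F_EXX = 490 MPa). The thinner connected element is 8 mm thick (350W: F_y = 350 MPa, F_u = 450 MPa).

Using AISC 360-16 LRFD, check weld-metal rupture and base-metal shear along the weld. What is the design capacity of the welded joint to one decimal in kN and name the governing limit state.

Weld metal: throat = 0.707×12 = 8.484 mm, L = 2×213 = 426 mm. φR_n = 0.75 × 0.6 × 490 × 8.484 × 426 = 796.9 kN.
Base metal shear (8 mm plate): yield φR_n = 1.0×0.6×350×8×426 = 715.7 kN; rupture φR_n = 0.75×0.6×450×8×426 = 690.1 kN; take 690.1 kN (rupture).
Governing: min(796.9, 690.1) = 690.1 kN → base-metal shear.

690.1 kN (base-metal shear governs)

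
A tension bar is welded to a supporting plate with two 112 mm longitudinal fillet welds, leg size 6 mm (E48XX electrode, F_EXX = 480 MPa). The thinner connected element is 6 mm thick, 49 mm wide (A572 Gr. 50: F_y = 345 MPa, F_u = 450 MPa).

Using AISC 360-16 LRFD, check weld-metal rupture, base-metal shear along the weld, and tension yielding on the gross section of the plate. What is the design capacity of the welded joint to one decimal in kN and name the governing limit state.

91.3 kN (gross-section yield governs)

Weld metal: throat = 0.707×6 = 4.242 mm, L = 2×112 = 224 mm. φR_n = 0.75 × 0.6 × 480 × 4.242 × 224 = 205.2 kN.
Base metal shear (6 mm plate): yield φR_n = 1.0×0.6×345×6×224 = 278.2 kN; rupture φR_n = 0.75×0.6×450×6×224 = 272.2 kN; take 272.2 kN (rupture).
Tension yield (gross): A_g = 49×6 = 294 mm². φR_n = 0.90 × 345 × 294 = 91.3 kN.
Governing: min(205.2, 272.2, 91.3) = 91.3 kN → gross-section yield.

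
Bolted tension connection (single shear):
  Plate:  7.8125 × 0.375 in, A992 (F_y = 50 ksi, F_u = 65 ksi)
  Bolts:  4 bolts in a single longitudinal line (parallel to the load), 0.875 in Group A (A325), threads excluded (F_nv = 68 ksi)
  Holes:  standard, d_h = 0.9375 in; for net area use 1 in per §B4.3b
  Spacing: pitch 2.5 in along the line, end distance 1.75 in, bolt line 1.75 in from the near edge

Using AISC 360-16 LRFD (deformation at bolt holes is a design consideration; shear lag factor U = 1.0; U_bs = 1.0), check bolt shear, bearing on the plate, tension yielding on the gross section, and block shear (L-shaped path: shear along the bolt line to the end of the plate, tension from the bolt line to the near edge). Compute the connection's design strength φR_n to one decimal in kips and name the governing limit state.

85.9 kips (block shear governs)

Bolt shear: A_b = π(0.875)²/4 = 0.60132 in². φR_n = 0.75 × 68 × 0.60132 × 4 × 1 = 122.7 kips.
Bearing (0.375 in plate, F_u = 65 ksi): end bolts L_c = 1.75 − 0.9375/2 = 1.28125, R_n = min(1.2×1.28125×0.375×65, 2.4×0.875×0.375×65) = 37.477 kips/bolt; interior L_c = 2.5 − 0.9375 = 1.5625, R_n = 45.703 kips/bolt. φR_n = 0.75 × (1×37.477 + 3×45.703) = 130.9 kips.
Tension yield (gross): A_g = 7.8125×0.375 = 2.9297 in². φR_n = 0.90 × 50 × 2.9297 = 131.8 kips.
Block shear: shear path 1×[1.75+3×2.5] = 1×9.25 in, A_gv = 3.4688, A_nv = 1×(9.25 − 3.5×1)×0.375 = 2.1563 in²; tension to near edge: (1.75 − 0.5×1)×0.375 = 0.46875 in². R_n = min(0.6×65×2.1563, 0.6×50×3.4688) + 1.0×65×0.46875 = min(84.096, 104.06) + 30.469 = 114.57 kips. φR_n = 0.75 × 114.57 = 85.9 kips.
Governing: min(122.7, 130.9, 131.8, 85.9) = 85.9 kips → block shear.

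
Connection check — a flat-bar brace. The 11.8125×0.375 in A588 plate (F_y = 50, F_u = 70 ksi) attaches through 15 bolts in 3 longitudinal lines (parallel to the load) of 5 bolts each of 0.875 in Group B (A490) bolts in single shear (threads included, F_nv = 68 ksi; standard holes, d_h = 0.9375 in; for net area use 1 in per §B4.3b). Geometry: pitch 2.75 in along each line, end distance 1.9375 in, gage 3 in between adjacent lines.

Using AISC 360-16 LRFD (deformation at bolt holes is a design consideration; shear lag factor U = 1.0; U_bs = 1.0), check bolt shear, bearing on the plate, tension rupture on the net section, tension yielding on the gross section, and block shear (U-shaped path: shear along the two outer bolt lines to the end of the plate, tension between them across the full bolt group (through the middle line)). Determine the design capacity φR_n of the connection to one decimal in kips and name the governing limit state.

Bolt shear: A_b = π(0.875)²/4 = 0.60132 in². φR_n = 0.75 × 68 × 0.60132 × 15 × 1 = 460.0 kips.
Bearing (0.375 in plate, F_u = 70 ksi): end bolts L_c = 1.9375 − 0.9375/2 = 1.46875, R_n = min(1.2×1.46875×0.375×70, 2.4×0.875×0.375×70) = 46.266 kips/bolt; interior L_c = 2.75 − 0.9375 = 1.8125, R_n = 55.125 kips/bolt. φR_n = 0.75 × (3×46.266 + 12×55.125) = 600.2 kips.
Tension rupture (net): A_n = (11.8125 − 3×1)×0.375 = 3.3047 in² (U = 1.0, A_e = A_n). φR_n = 0.75 × 70 × 3.3047 = 173.5 kips.
Tension yield (gross): A_g = 11.8125×0.375 = 4.4297 in². φR_n = 0.90 × 50 × 4.4297 = 199.3 kips.
Block shear: shear path 2×[1.9375+4×2.75] = 2×12.9375 in, A_gv = 9.7031, A_nv = 2×(12.9375 − 4.5×1)×0.375 = 6.3281 in²; tension across gage: (6 − 2×1)×0.375 = 1.5 in². R_n = min(0.6×70×6.3281, 0.6×50×9.7031) + 1.0×70×1.5 = min(265.78, 291.09) + 105 = 370.78 kips. φR_n = 0.75 × 370.78 = 278.1 kips.
Governing: min(460.0, 600.2, 173.5, 199.3, 278.1) = 173.5 kips → net-section rupture.

173.5 kips (net-section rupture governs)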